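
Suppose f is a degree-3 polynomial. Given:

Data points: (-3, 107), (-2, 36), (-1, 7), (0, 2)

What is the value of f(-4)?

238

Write f(n) = an³ + bn² + cn + d; the 4 given values yield a linear system in the 4 coefficients.
Solving, f(n) = -3n³ + 3n² + n + 2.
Then f(-4) = 238.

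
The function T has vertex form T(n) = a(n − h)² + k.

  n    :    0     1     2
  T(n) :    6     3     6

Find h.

First differences -3, 3; second difference 6 = 2a, so a = 3.
Expanding, the n-coefficient is −2ah = -6h; matching it to the data gives h = 1, and then k = 3.
So T(n) = 3(n − 1)² + 3.
Hence h = 1.

1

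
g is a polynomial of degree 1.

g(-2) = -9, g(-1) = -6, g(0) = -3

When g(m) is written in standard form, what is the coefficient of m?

3

Write g(m) = am + b; the 3 given values yield a linear system in the 2 coefficients.
Solving, g(m) = 3m - 3.
The coefficient of m is 3.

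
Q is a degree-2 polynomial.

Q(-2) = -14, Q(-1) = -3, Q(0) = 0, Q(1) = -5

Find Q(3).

First differences: 11, 3, -5. Second differences: -8, -8.
Level-2 differences are constant, so Q has degree 2.
Fitting a degree-2 polynomial gives Q(k) = -4k² - k.
Then Q(3) = -39.

-39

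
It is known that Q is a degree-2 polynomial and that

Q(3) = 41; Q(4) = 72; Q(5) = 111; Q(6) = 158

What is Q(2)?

Write Q(m) = am² + bm + c; the 4 given values yield a linear system in the 3 coefficients.
Solving, Q(m) = 4m² + 3m - 4.
Then Q(2) = 18.

18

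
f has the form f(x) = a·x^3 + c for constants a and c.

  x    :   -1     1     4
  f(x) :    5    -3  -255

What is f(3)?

From f(-1) = 5 and f(1) = -3: -1a + c = 5 and 1a + c = -3.
Subtracting: 2a = -8, so a = -4; then c = 5 − (-4)·(-1) = 1.
So f(x) = -4x³ + 1, and f(3) = -107.

-107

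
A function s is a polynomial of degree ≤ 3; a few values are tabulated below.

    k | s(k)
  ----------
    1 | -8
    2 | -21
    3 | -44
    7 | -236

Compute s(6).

Write s(k) = ak³ + bk² + ck + d; the 4 given values yield a linear system in the 4 coefficients.
Solving, the leading coefficient vanishes, and s(k) = -5k² + 2k - 5.
Then s(6) = -173.

-173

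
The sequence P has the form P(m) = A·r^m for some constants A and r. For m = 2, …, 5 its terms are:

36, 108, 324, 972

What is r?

Consecutive ratio: 108/36 = 3, and 324/108 = 3, so r = 3.
Then A·3^2 = 36 gives A = 4, and P(m) = 4·3^m.

3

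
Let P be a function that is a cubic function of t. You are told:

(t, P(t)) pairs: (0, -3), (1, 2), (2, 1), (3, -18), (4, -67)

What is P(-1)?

Write P(t) = at³ + bt² + ct + d; the 5 given values yield a linear system in the 4 coefficients.
Solving, P(t) = -2t³ + 3t² + 4t - 3.
Then P(-1) = -2.

-2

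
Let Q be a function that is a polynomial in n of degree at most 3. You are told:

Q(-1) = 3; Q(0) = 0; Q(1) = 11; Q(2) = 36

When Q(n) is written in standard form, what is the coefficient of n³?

0

First differences: -3, 11, 25. Second differences: 14, 14.
Level-2 differences are constant, so Q has degree 2.
Fitting a degree-2 polynomial gives Q(n) = 7n² + 4n.
The coefficient of n³ is 0.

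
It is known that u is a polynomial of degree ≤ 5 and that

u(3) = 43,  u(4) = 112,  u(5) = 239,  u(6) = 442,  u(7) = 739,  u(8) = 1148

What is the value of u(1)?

Write u(t) = at^5 + bt^4 + ct³ + dt² + et + p; the 6 given values yield a linear system in the 6 coefficients.
Solving, the top 2 coefficients vanish, and u(t) = 3t³ - 7t² + 7t + 4.
Then u(1) = 7.

7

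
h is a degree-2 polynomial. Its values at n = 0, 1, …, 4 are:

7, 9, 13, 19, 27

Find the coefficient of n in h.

First differences: 2, 4, 6, 8. Second differences: 2, 2, 2.
Level-2 differences are constant, so h has degree 2.
Fitting a degree-2 polynomial gives h(n) = n² + n + 7.
The coefficient of n is 1.

1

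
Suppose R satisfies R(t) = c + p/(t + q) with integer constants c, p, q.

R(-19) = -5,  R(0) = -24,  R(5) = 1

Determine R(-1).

(R(t) − c)(t + q) = p for each data point; the three points give a linear system in c and q, then p follows.
Solving: c = -4, q = -1, p = 20, so R(t) = -4 + 20/(t − 1).
Then R(-1) = -4 + 20/(-2) = -14.

-14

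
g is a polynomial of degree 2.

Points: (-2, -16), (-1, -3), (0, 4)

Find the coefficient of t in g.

4

Write g(t) = at² + bt + c; the 3 given values yield a linear system in the 3 coefficients.
Solving, g(t) = -3t² + 4t + 4.
The coefficient of t is 4.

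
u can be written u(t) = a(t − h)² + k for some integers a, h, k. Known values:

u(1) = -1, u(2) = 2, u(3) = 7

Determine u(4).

14

First differences 3, 5; second difference 2 = 2a, so a = 1.
Expanding, the t-coefficient is −2ah = -2h; matching it to the data gives h = 0, and then k = -2.
So u(t) = 1(t + 0)² − 2.
u(4) = 1·4² − 2 = 14.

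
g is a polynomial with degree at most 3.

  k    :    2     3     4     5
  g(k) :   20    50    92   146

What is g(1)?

2

First differences: 30, 42, 54. Second differences: 12, 12.
Level-2 differences are constant, so g has degree 2.
Fitting a degree-2 polynomial gives g(k) = 6k² - 4.
Then g(1) = 2.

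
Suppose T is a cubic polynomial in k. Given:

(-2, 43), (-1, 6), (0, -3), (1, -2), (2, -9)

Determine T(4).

Write T(k) = ak³ + bk² + ck + d; the 5 given values yield a linear system in the 4 coefficients.
Solving, T(k) = -3k³ + 5k² - k - 3.
Then T(4) = -119.

-119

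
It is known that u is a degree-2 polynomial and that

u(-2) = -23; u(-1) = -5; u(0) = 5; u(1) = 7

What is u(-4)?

-83

Write u(m) = am² + bm + c; the 4 given values yield a linear system in the 3 coefficients.
Solving, u(m) = -4m² + 6m + 5.
Then u(-4) = -83.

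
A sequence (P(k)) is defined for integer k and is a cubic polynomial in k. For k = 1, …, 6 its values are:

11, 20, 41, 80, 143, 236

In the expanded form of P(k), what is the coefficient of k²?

Write P(k) = ak³ + bk² + ck + d; the 6 given values yield a linear system in the 4 coefficients.
Solving, P(k) = k³ + 2k + 8.
The coefficient of k² is 0.

0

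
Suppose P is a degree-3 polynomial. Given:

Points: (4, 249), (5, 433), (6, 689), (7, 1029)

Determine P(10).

Write P(n) = an³ + bn² + cn + d; the 4 given values yield a linear system in the 4 coefficients.
Solving, P(n) = 2n³ + 6n² + 8n - 7.
Then P(10) = 2673.

2673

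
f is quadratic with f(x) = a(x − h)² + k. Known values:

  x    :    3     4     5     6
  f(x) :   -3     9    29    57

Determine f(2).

First differences 12, 20, 28; second difference 8 = 2a, so a = 4.
Expanding, the x-coefficient is −2ah = -8h; matching it to the data gives h = 2, and then k = -7.
So f(x) = 4(x − 2)² − 7.
f(2) = 4·0² − 7 = -7.

-7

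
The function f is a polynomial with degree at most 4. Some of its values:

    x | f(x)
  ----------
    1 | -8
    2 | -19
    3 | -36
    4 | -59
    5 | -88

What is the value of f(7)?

Write f(x) = ax^4 + bx³ + cx² + dx + e; the 5 given values yield a linear system in the 5 coefficients.
Solving, the top 2 coefficients vanish, and f(x) = -3x² - 2x - 3.
Then f(7) = -164.

-164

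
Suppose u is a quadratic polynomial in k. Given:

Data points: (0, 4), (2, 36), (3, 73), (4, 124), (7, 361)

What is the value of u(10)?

Write u(k) = ak² + bk + c; the 5 given values yield a linear system in the 3 coefficients.
Solving, u(k) = 7k² + 2k + 4.
Then u(10) = 724.

724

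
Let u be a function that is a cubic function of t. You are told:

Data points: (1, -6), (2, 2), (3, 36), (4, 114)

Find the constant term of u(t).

-6

Write u(t) = at³ + bt² + ct + d; the 4 given values yield a linear system in the 4 coefficients.
Solving, u(t) = 3t³ - 5t² + 2t - 6.
The constant term is u(0) = -6.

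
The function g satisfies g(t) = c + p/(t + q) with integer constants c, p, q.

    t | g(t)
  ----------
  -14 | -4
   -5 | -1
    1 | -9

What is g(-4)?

1

(g(t) − c)(t + q) = p for each data point; the three points give a linear system in c and q, then p follows.
Solving: c = -5, q = 2, p = -12, so g(t) = -5 − 12/(t + 2).
Then g(-4) = -5 − 12/(-2) = 1.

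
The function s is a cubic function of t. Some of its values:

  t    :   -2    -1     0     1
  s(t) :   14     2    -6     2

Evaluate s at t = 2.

Write s(t) = at³ + bt² + ct + d; the 4 given values yield a linear system in the 4 coefficients.
Solving, s(t) = 2t³ + 8t² - 2t - 6.
Then s(2) = 38.

38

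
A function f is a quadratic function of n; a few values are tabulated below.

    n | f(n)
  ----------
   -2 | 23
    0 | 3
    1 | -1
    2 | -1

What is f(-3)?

Write f(n) = an² + bn + c; the 4 given values yield a linear system in the 3 coefficients.
Solving, f(n) = 2n² - 6n + 3.
Then f(-3) = 39.

39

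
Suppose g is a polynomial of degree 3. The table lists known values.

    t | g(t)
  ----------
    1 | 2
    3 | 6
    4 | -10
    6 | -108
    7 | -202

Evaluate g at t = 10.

-736

Write g(t) = at³ + bt² + ct + d; the 5 given values yield a linear system in the 4 coefficients.
Solving, g(t) = -t³ + 2t² + 7t - 6.
Then g(10) = -736.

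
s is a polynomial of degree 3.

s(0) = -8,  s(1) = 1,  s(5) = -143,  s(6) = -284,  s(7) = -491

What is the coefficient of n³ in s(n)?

-2

Write s(n) = an³ + bn² + cn + d; the 5 given values yield a linear system in the 4 coefficients.
Solving, s(n) = -2n³ + 3n² + 8n - 8.
The coefficient of n³ is -2.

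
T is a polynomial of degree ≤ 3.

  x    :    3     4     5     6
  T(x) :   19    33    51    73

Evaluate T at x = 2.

9

Write T(x) = ax³ + bx² + cx + d; the 4 given values yield a linear system in the 4 coefficients.
Solving, the leading coefficient vanishes, and T(x) = 2x² + 1.
Then T(2) = 9.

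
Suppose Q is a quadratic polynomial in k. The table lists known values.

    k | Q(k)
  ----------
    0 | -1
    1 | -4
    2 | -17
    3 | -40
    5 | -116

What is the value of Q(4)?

Write Q(k) = ak² + bk + c; the 5 given values yield a linear system in the 3 coefficients.
Solving, Q(k) = -5k² + 2k - 1.
Then Q(4) = -73.

-73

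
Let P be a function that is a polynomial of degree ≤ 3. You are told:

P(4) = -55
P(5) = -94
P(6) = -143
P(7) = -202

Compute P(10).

-439

First differences: -39, -49, -59. Second differences: -10, -10.
Level-2 differences are constant, so P has degree 2.
Fitting a degree-2 polynomial gives P(t) = -5t² + 6t + 1.
Then P(10) = -439.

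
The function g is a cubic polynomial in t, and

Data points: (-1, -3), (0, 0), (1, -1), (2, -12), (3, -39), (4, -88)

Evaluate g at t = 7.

First differences: 3, -1, -11, -27, -49. Second differences: -4, -10, -16, -22. Third differences: -6, -6, -6.
Level-3 differences are constant, so g has degree 3.
Fitting a degree-3 polynomial gives g(t) = -t³ - 2t² + 2t.
Then g(7) = -427.

-427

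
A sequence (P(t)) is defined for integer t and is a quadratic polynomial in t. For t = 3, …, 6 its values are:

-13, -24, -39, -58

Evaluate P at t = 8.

First differences: -11, -15, -19. Second differences: -4, -4.
Level-2 differences are constant, so P has degree 2.
Fitting a degree-2 polynomial gives P(t) = -2t² + 3t - 4.
Then P(8) = -108.

-108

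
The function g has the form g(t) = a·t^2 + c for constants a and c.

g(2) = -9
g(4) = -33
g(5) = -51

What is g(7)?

From g(2) = -9 and g(4) = -33: 4a + c = -9 and 16a + c = -33.
Subtracting: 12a = -24, so a = -2; then c = -9 − (-2)·4 = -1.
So g(t) = -2t² − 1, and g(7) = -99.

-99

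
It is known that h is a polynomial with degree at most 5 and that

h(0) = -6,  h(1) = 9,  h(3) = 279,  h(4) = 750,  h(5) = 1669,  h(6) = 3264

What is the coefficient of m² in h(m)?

Write h(m) = am^5 + bm^4 + cm³ + dm² + em + p; the 6 given values yield a linear system in the 6 coefficients.
Solving, the leading coefficient vanishes, and h(m) = 2m^4 + 2m³ + 6m² + 5m - 6.
The coefficient of m² is 6.

6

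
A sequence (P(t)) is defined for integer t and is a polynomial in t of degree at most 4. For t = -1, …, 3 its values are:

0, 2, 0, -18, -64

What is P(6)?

-490

First differences: 2, -2, -18, -46. Second differences: -4, -16, -28. Third differences: -12, -12.
Level-3 differences are constant, so P has degree 3.
Fitting a degree-3 polynomial gives P(t) = -2t³ - 2t² + 2t + 2.
Then P(6) = -490.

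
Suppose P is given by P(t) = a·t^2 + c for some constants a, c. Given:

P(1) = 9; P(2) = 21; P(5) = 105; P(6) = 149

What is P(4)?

69

From P(1) = 9 and P(2) = 21: 1a + c = 9 and 4a + c = 21.
Subtracting: 3a = 12, so a = 4; then c = 9 − 4·1 = 5.
So P(t) = 4t² + 5, and P(4) = 69.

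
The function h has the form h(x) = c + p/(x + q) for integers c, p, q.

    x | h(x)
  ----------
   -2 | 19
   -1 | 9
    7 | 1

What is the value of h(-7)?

(h(x) − c)(x + q) = p for each data point; the three points give a linear system in c and q, then p follows.
Solving: c = -1, q = 3, p = 20, so h(x) = -1 + 20/(x + 3).
Then h(-7) = -1 + 20/(-4) = -6.

-6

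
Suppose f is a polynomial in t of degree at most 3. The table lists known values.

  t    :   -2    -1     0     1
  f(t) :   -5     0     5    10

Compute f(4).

First differences: 5, 5, 5.
Level-1 differences are constant, so f has degree 1.
Fitting a degree-1 polynomial gives f(t) = 5t + 5.
Then f(4) = 25.

25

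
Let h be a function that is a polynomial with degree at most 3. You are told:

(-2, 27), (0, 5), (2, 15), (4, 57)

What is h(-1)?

Write h(t) = at³ + bt² + ct + d; the 4 given values yield a linear system in the 4 coefficients.
Solving, the leading coefficient vanishes, and h(t) = 4t² - 3t + 5.
Then h(-1) = 12.

12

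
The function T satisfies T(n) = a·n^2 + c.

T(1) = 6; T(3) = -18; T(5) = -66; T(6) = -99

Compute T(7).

-138

From T(1) = 6 and T(3) = -18: 1a + c = 6 and 9a + c = -18.
Subtracting: 8a = -24, so a = -3; then c = 6 − (-3)·1 = 9.
So T(n) = -3n² + 9, and T(7) = -138.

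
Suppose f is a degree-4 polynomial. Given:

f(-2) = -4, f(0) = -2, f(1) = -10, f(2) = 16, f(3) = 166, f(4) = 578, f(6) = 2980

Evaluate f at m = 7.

Write f(m) = am^4 + bm³ + cm² + dm + e; the 7 given values yield a linear system in the 5 coefficients.
Solving, f(m) = 2m^4 + 3m³ - 6m² - 7m - 2.
Then f(7) = 5486.

5486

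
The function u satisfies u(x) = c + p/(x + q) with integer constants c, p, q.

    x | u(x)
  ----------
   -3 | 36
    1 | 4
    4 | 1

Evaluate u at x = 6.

(u(x) − c)(x + q) = p for each data point; the three points give a linear system in c and q, then p follows.
Solving: c = -4, q = 4, p = 40, so u(x) = -4 + 40/(x + 4).
Then u(6) = -4 + 40/10 = 0.

0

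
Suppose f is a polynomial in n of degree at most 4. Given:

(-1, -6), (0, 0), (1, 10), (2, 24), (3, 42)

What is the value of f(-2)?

Write f(n) = an^4 + bn³ + cn² + dn + e; the 5 given values yield a linear system in the 5 coefficients.
Solving, the top 2 coefficients vanish, and f(n) = 2n² + 8n.
Then f(-2) = -8.

-8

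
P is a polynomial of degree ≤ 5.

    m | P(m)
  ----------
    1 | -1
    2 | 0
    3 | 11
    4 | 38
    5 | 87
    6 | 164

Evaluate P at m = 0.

First differences: 1, 11, 27, 49, 77. Second differences: 10, 16, 22, 28. Third differences: 6, 6, 6.
Level-3 differences are constant, so P has degree 3.
Fitting a degree-3 polynomial gives P(m) = m³ - m² - 3m + 2.
Then P(0) = 2.

2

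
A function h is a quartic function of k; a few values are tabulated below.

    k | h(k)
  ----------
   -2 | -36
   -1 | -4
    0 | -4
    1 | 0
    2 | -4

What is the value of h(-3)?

-184

Write h(k) = ak^4 + bk³ + ck² + dk + e; the 5 given values yield a linear system in the 5 coefficients.
Solving, h(k) = -2k^4 + 2k³ + 4k² - 4.
Then h(-3) = -184.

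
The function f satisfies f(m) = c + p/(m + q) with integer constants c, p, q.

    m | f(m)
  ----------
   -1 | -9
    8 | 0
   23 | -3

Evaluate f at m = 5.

6

(f(m) − c)(m + q) = p for each data point; the three points give a linear system in c and q, then p follows.
Solving: c = -4, q = -3, p = 20, so f(m) = -4 + 20/(m − 3).
Then f(5) = -4 + 20/2 = 6.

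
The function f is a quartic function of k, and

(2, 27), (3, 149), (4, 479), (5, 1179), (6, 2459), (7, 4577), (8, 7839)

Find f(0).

Write f(k) = ak^4 + bk³ + ck² + dk + e; the 7 given values yield a linear system in the 5 coefficients.
Solving, f(k) = 2k^4 - k³ + 3k² - 4k - 1.
Then f(0) = -1.

-1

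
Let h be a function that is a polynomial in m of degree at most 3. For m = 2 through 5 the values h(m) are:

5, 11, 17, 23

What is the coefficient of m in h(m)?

First differences: 6, 6, 6.
Level-1 differences are constant, so h has degree 1.
Fitting a degree-1 polynomial gives h(m) = 6m - 7.
The coefficient of m is 6.

6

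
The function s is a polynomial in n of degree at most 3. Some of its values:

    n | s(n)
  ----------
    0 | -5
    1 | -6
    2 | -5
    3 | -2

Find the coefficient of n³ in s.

0

First differences: -1, 1, 3. Second differences: 2, 2.
Level-2 differences are constant, so s has degree 2.
Fitting a degree-2 polynomial gives s(n) = n² - 2n - 5.
The coefficient of n³ is 0.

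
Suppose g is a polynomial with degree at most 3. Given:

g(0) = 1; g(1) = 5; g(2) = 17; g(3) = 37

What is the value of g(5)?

First differences: 4, 12, 20. Second differences: 8, 8.
Level-2 differences are constant, so g has degree 2.
Fitting a degree-2 polynomial gives g(m) = 4m² + 1.
Then g(5) = 101.

101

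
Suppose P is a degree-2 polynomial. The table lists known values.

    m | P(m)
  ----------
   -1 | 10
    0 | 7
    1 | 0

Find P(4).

Write P(m) = am² + bm + c; the 3 given values yield a linear system in the 3 coefficients.
Solving, P(m) = -2m² - 5m + 7.
Then P(4) = -45.

-45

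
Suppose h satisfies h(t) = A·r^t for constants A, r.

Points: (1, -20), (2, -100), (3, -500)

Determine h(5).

Consecutive ratio: -100/(-20) = 5, and -500/(-100) = 5, so r = 5.
Then A·5^1 = -20 gives A = -4, and h(t) = -4·5^t.
h(5) = -4·5^5 = -12500.

-12500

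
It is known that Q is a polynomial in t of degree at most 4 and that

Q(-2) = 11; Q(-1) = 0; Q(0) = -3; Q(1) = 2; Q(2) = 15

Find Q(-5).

92

Write Q(t) = at^4 + bt³ + ct² + dt + e; the 5 given values yield a linear system in the 5 coefficients.
Solving, the top 2 coefficients vanish, and Q(t) = 4t² + t - 3.
Then Q(-5) = 92.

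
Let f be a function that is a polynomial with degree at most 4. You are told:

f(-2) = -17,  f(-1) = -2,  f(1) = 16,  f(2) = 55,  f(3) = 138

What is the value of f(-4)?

-149

Write f(k) = ak^4 + bk³ + ck² + dk + e; the 5 given values yield a linear system in the 5 coefficients.
Solving, the leading coefficient vanishes, and f(k) = 3k³ + 4k² + 6k + 3.
Then f(-4) = -149.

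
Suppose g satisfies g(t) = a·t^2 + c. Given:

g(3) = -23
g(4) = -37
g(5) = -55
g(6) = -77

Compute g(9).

From g(3) = -23 and g(4) = -37: 9a + c = -23 and 16a + c = -37.
Subtracting: 7a = -14, so a = -2; then c = -23 − (-2)·9 = -5.
So g(t) = -2t² − 5, and g(9) = -167.

-167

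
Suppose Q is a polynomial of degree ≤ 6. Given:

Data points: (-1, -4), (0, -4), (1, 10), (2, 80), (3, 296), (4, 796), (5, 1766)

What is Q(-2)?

Write Q(n) = an^6 + bn^5 + cn^4 + dn³ + en² + pn + q; the 7 given values yield a linear system in the 7 coefficients.
Solving, the top 2 coefficients vanish, and Q(n) = 2n^4 + 3n³ + 5n² + 4n - 4.
Then Q(-2) = 16.

16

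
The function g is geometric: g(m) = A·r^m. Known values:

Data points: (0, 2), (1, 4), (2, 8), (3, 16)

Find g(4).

Consecutive ratio: 4/2 = 2, and 8/4 = 2, so r = 2.
Then A·2^0 = 2 gives A = 2, and g(m) = 2·2^m.
g(4) = 2·2^4 = 32.

32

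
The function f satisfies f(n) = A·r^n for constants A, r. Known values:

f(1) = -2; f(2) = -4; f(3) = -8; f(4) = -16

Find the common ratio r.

Consecutive ratio: -4/(-2) = 2, and -8/(-4) = 2, so r = 2.
Then A·2^1 = -2 gives A = -1, and f(n) = -1·2^n.

2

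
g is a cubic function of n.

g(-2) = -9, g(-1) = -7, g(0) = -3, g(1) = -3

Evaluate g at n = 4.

-87

Write g(n) = an³ + bn² + cn + d; the 4 given values yield a linear system in the 4 coefficients.
Solving, g(n) = -n³ - 2n² + 3n - 3.
Then g(4) = -87.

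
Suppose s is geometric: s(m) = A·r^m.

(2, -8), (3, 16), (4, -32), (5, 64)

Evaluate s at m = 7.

Consecutive ratio: 16/(-8) = -2, and -32/16 = -2, so r = -2.
Then A·(-2)^2 = -8 gives A = -2, and s(m) = -2·(-2)^m.
s(7) = -2·(-2)^7 = 256.

256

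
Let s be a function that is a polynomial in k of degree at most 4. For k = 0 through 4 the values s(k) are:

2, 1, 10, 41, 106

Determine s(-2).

-14

First differences: -1, 9, 31, 65. Second differences: 10, 22, 34. Third differences: 12, 12.
Level-3 differences are constant, so s has degree 3.
Fitting a degree-3 polynomial gives s(k) = 2k³ - k² - 2k + 2.
Then s(-2) = -14.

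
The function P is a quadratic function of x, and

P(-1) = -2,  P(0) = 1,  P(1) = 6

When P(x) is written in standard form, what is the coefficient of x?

Write P(x) = ax² + bx + c; the 3 given values yield a linear system in the 3 coefficients.
Solving, P(x) = x² + 4x + 1.
The coefficient of x is 4.

4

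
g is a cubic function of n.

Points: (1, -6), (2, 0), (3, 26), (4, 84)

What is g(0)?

Write g(n) = an³ + bn² + cn + d; the 4 given values yield a linear system in the 4 coefficients.
Solving, g(n) = 2n³ - 2n² - 2n - 4.
Then g(0) = -4.

-4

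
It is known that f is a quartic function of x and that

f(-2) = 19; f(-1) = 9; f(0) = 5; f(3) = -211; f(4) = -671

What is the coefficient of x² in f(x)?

5

Write f(x) = ax^4 + bx³ + cx² + dx + e; the 5 given values yield a linear system in the 5 coefficients.
Solving, f(x) = -2x^4 - 4x³ + 5x² + 3x + 5.
The coefficient of x² is 5.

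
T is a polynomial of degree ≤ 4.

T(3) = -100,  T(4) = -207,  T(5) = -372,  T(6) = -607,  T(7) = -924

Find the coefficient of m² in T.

-5

First differences: -107, -165, -235, -317. Second differences: -58, -70, -82. Third differences: -12, -12.
Level-3 differences are constant, so T has degree 3.
Fitting a degree-3 polynomial gives T(m) = -2m³ - 5m² + 2m - 7.
The coefficient of m² is -5.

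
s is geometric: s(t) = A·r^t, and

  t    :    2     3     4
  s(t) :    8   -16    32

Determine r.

Consecutive ratio: -16/8 = -2, and 32/(-16) = -2, so r = -2.
Then A·(-2)^2 = 8 gives A = 2, and s(t) = 2·(-2)^t.

-2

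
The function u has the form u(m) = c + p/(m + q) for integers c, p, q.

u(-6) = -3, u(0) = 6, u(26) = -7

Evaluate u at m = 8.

-10

(u(m) − c)(m + q) = p for each data point; the three points give a linear system in c and q, then p follows.
Solving: c = -6, q = -2, p = -24, so u(m) = -6 − 24/(m − 2).
Then u(8) = -6 − 24/6 = -10.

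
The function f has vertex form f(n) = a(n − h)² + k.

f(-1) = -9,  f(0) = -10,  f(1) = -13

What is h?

-1

First differences -1, -3; second difference -2 = 2a, so a = -1.
Expanding, the n-coefficient is −2ah = 2h; matching it to the data gives h = -1, and then k = -9.
So f(n) = -1(n + 1)² − 9.
Hence h = -1.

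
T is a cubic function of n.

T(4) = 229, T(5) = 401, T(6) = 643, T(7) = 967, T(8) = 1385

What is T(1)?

First differences: 172, 242, 324, 418. Second differences: 70, 82, 94. Third differences: 12, 12.
Level-3 differences are constant, so T has degree 3.
Fitting a degree-3 polynomial gives T(n) = 2n³ + 5n² + 5n + 1.
Then T(1) = 13.

13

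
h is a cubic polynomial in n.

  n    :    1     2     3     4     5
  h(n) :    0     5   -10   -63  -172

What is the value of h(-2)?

First differences: 5, -15, -53, -109. Second differences: -20, -38, -56. Third differences: -18, -18.
Level-3 differences are constant, so h has degree 3.
Fitting a degree-3 polynomial gives h(n) = -3n³ + 8n² + 2n - 7.
Then h(-2) = 45.

45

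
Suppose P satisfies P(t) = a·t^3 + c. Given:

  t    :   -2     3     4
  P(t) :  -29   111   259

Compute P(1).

From P(-2) = -29 and P(3) = 111: -8a + c = -29 and 27a + c = 111.
Subtracting: 35a = 140, so a = 4; then c = -29 − 4·(-8) = 3.
So P(t) = 4t³ + 3, and P(1) = 7.

7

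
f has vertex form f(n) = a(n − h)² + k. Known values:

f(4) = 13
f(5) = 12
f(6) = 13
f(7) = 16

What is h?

First differences -1, 1, 3; second difference 2 = 2a, so a = 1.
Expanding, the n-coefficient is −2ah = -2h; matching it to the data gives h = 5, and then k = 12.
So f(n) = 1(n − 5)² + 12.
Hence h = 5.

5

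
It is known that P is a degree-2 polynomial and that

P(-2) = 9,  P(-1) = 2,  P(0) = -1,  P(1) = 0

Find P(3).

First differences: -7, -3, 1. Second differences: 4, 4.
Level-2 differences are constant, so P has degree 2.
Fitting a degree-2 polynomial gives P(m) = 2m² - m - 1.
Then P(3) = 14.

14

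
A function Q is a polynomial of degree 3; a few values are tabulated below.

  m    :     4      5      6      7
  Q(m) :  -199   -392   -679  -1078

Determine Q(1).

-4

Write Q(m) = am³ + bm² + cm + d; the 4 given values yield a linear system in the 4 coefficients.
Solving, Q(m) = -3m³ - 2m² + 8m - 7.
Then Q(1) = -4.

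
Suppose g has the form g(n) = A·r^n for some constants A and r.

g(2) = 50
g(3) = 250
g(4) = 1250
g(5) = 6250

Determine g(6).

Consecutive ratio: 250/50 = 5, and 1250/250 = 5, so r = 5.
Then A·5^2 = 50 gives A = 2, and g(n) = 2·5^n.
g(6) = 2·5^6 = 31250.

31250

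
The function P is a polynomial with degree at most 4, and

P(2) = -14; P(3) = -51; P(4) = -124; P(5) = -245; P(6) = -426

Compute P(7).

Write P(t) = at^4 + bt³ + ct² + dt + e; the 5 given values yield a linear system in the 5 coefficients.
Solving, the leading coefficient vanishes, and P(t) = -2t³ + t.
Then P(7) = -679.

-679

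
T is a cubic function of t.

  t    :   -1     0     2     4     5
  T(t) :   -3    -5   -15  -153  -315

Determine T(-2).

21

Write T(t) = at³ + bt² + ct + d; the 5 given values yield a linear system in the 4 coefficients.
Solving, T(t) = -3t³ + 2t² + 3t - 5.
Then T(-2) = 21.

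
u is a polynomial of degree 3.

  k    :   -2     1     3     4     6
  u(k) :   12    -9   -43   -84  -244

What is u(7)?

Write u(k) = ak³ + bk² + ck + d; the 5 given values yield a linear system in the 4 coefficients.
Solving, u(k) = -k³ - 4k - 4.
Then u(7) = -375.

-375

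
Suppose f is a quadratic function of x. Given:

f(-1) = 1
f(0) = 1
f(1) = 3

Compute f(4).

Write f(x) = ax² + bx + c; the 3 given values yield a linear system in the 3 coefficients.
Solving, f(x) = x² + x + 1.
Then f(4) = 21.

21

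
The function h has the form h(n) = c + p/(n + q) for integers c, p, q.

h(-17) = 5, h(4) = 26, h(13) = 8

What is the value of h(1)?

(h(n) − c)(n + q) = p for each data point; the three points give a linear system in c and q, then p follows.
Solving: c = 6, q = -3, p = 20, so h(n) = 6 + 20/(n − 3).
Then h(1) = 6 + 20/(-2) = -4.

-4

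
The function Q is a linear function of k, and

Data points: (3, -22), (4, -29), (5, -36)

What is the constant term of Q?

First differences: -7, -7.
Level-1 differences are constant, so Q has degree 1.
Fitting a degree-1 polynomial gives Q(k) = -7k - 1.
The constant term is Q(0) = -1.

-1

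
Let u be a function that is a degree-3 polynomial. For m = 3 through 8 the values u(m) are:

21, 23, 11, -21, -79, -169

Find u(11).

-691

First differences: 2, -12, -32, -58, -90. Second differences: -14, -20, -26, -32. Third differences: -6, -6, -6.
Level-3 differences are constant, so u has degree 3.
Fitting a degree-3 polynomial gives u(m) = -m³ + 5m² + 4m - 9.
Then u(11) = -691.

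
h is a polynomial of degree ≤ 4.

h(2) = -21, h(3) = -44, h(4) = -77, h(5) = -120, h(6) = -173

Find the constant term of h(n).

First differences: -23, -33, -43, -53. Second differences: -10, -10, -10.
Level-2 differences are constant, so h has degree 2.
Fitting a degree-2 polynomial gives h(n) = -5n² + 2n - 5.
The constant term is h(0) = -5.

-5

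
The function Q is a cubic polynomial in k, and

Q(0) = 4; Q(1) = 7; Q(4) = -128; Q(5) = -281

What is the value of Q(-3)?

103

Write Q(k) = ak³ + bk² + ck + d; the 4 given values yield a linear system in the 4 coefficients.
Solving, Q(k) = -3k³ + 3k² + 3k + 4.
Then Q(-3) = 103.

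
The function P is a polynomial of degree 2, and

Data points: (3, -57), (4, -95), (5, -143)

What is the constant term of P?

-3

Write P(t) = at² + bt + c; the 3 given values yield a linear system in the 3 coefficients.
Solving, P(t) = -5t² - 3t - 3.
The constant term is P(0) = -3.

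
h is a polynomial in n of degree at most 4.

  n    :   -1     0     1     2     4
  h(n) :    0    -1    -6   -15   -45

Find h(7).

-120

Write h(n) = an^4 + bn³ + cn² + dn + e; the 5 given values yield a linear system in the 5 coefficients.
Solving, the top 2 coefficients vanish, and h(n) = -2n² - 3n - 1.
Then h(7) = -120.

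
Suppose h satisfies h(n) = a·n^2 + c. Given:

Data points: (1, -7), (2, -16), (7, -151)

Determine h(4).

From h(1) = -7 and h(2) = -16: 1a + c = -7 and 4a + c = -16.
Subtracting: 3a = -9, so a = -3; then c = -7 − (-3)·1 = -4.
So h(n) = -3n² − 4, and h(4) = -52.

-52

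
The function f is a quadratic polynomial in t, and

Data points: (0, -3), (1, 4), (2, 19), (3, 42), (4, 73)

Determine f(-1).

-2

First differences: 7, 15, 23, 31. Second differences: 8, 8, 8.
Level-2 differences are constant, so f has degree 2.
Fitting a degree-2 polynomial gives f(t) = 4t² + 3t - 3.
Then f(-1) = -2.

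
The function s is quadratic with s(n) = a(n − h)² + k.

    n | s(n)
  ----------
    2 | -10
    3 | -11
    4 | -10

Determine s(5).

-7

First differences -1, 1; second difference 2 = 2a, so a = 1.
Expanding, the n-coefficient is −2ah = -2h; matching it to the data gives h = 3, and then k = -11.
So s(n) = 1(n − 3)² − 11.
s(5) = 1·2² − 11 = -7.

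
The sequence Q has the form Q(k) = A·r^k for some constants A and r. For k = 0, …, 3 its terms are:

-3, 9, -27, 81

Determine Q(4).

-243

Consecutive ratio: 9/(-3) = -3, and -27/9 = -3, so r = -3.
Then A·(-3)^0 = -3 gives A = -3, and Q(k) = -3·(-3)^k.
Q(4) = -3·(-3)^4 = -243.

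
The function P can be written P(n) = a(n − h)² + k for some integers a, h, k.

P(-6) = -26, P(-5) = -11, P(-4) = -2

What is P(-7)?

First differences 15, 9; second difference -6 = 2a, so a = -3.
Expanding, the n-coefficient is −2ah = 6h; matching it to the data gives h = -3, and then k = 1.
So P(n) = -3(n + 3)² + 1.
P(-7) = -3·(-4)² + 1 = -47.

-47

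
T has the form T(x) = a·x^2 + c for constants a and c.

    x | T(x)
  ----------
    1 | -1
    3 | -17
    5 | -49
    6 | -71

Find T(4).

From T(1) = -1 and T(3) = -17: 1a + c = -1 and 9a + c = -17.
Subtracting: 8a = -16, so a = -2; then c = -1 − (-2)·1 = 1.
So T(x) = -2x² + 1, and T(4) = -31.

-31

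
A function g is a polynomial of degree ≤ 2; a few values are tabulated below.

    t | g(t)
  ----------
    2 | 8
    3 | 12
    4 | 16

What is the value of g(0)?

First differences: 4, 4.
Level-1 differences are constant, so g has degree 1.
Fitting a degree-1 polynomial gives g(t) = 4t.
Then g(0) = 0.

0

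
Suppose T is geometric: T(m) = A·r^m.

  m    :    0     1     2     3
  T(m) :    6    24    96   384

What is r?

Consecutive ratio: 24/6 = 4, and 96/24 = 4, so r = 4.
Then A·4^0 = 6 gives A = 6, and T(m) = 6·4^m.

4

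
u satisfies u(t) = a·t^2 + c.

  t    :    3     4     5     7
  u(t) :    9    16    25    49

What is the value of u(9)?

81

From u(3) = 9 and u(4) = 16: 9a + c = 9 and 16a + c = 16.
Subtracting: 7a = 7, so a = 1; then c = 9 − 1·9 = 0.
So u(t) = 1t² + 0, and u(9) = 81.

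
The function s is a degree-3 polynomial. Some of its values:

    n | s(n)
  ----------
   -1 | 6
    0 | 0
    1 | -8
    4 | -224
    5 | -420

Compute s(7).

-1106

Write s(n) = an³ + bn² + cn + d; the 5 given values yield a linear system in the 4 coefficients.
Solving, s(n) = -3n³ - n² - 4n.
Then s(7) = -1106.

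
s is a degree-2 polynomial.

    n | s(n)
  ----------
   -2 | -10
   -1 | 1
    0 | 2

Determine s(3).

-55

Write s(n) = an² + bn + c; the 3 given values yield a linear system in the 3 coefficients.
Solving, s(n) = -5n² - 4n + 2.
Then s(3) = -55.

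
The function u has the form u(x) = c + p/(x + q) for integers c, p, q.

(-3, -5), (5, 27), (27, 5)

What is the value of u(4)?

51

(u(x) − c)(x + q) = p for each data point; the three points give a linear system in c and q, then p follows.
Solving: c = 3, q = -3, p = 48, so u(x) = 3 + 48/(x − 3).
Then u(4) = 3 + 48/1 = 51.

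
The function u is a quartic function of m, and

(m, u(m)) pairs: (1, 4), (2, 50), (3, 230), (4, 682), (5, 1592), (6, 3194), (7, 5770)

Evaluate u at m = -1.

2

Write u(m) = am^4 + bm³ + cm² + dm + e; the 7 given values yield a linear system in the 5 coefficients.
Solving, u(m) = 2m^4 + 3m³ - m² - 2m + 2.
Then u(-1) = 2.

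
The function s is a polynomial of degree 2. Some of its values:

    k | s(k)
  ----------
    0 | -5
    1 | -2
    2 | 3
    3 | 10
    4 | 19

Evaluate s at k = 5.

30

First differences: 3, 5, 7, 9. Second differences: 2, 2, 2.
Level-2 differences are constant, so s has degree 2.
Extending the table by one column gives the next first difference 11, so s(5) = 19 + 11 = 30.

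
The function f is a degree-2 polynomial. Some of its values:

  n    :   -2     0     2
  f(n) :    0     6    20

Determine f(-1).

Write f(n) = an² + bn + c; the 3 given values yield a linear system in the 3 coefficients.
Solving, f(n) = n² + 5n + 6.
Then f(-1) = 2.

2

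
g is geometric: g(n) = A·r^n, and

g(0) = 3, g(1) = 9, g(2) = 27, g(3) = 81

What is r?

Consecutive ratio: 9/3 = 3, and 27/9 = 3, so r = 3.
Then A·3^0 = 3 gives A = 3, and g(n) = 3·3^n.

3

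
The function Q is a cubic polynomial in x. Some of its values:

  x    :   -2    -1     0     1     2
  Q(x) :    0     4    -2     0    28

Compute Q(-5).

-252

First differences: 4, -6, 2, 28. Second differences: -10, 8, 26. Third differences: 18, 18.
Level-3 differences are constant, so Q has degree 3.
Fitting a degree-3 polynomial gives Q(x) = 3x³ + 4x² - 5x - 2.
Then Q(-5) = -252.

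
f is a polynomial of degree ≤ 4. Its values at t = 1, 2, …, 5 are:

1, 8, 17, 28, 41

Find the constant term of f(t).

-4

First differences: 7, 9, 11, 13. Second differences: 2, 2, 2.
Level-2 differences are constant, so f has degree 2.
Fitting a degree-2 polynomial gives f(t) = t² + 4t - 4.
The constant term is f(0) = -4.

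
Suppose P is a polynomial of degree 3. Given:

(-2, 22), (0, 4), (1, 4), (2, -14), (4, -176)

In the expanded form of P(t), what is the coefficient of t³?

-3

Write P(t) = at³ + bt² + ct + d; the 5 given values yield a linear system in the 4 coefficients.
Solving, P(t) = -3t³ + 3t + 4.
The coefficient of t³ is -3.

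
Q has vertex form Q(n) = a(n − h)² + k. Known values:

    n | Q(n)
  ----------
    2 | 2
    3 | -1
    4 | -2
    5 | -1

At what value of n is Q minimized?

4

First differences -3, -1, 1; second difference 2 = 2a, so a = 1.
Expanding, the n-coefficient is −2ah = -2h; matching it to the data gives h = 4, and then k = -2.
So Q(n) = 1(n − 4)² − 2.
Hence h = 4.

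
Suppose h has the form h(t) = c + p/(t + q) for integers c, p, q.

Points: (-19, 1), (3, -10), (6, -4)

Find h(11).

-2

(h(t) − c)(t + q) = p for each data point; the three points give a linear system in c and q, then p follows.
Solving: c = 0, q = -1, p = -20, so h(t) = -20/(t − 1).
Then h(11) = 0 − 20/10 = -2.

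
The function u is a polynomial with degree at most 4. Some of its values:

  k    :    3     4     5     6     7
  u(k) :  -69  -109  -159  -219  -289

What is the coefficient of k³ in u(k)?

0

First differences: -40, -50, -60, -70. Second differences: -10, -10, -10.
Level-2 differences are constant, so u has degree 2.
Fitting a degree-2 polynomial gives u(k) = -5k² - 5k - 9.
The coefficient of k³ is 0.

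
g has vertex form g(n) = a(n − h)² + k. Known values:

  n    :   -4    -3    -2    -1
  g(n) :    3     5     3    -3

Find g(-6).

First differences 2, -2, -6; second difference -4 = 2a, so a = -2.
Expanding, the n-coefficient is −2ah = 4h; matching it to the data gives h = -3, and then k = 5.
So g(n) = -2(n + 3)² + 5.
g(-6) = -2·(-3)² + 5 = -13.

-13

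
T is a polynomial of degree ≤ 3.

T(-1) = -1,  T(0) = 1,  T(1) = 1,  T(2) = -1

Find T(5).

First differences: 2, 0, -2. Second differences: -2, -2.
Level-2 differences are constant, so T has degree 2.
Fitting a degree-2 polynomial gives T(m) = -m² + m + 1.
Then T(5) = -19.

-19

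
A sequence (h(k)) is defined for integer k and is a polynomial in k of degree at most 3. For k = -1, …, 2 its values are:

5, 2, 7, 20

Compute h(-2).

16

Write h(k) = ak³ + bk² + ck + d; the 4 given values yield a linear system in the 4 coefficients.
Solving, the leading coefficient vanishes, and h(k) = 4k² + k + 2.
Then h(-2) = 16.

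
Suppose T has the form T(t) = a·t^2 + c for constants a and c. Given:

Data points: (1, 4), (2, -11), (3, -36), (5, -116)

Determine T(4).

-71

From T(1) = 4 and T(2) = -11: 1a + c = 4 and 4a + c = -11.
Subtracting: 3a = -15, so a = -5; then c = 4 − (-5)·1 = 9.
So T(t) = -5t² + 9, and T(4) = -71.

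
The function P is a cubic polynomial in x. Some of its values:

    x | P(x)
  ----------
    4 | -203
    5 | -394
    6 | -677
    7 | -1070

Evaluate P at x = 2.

Write P(x) = ax³ + bx² + cx + d; the 4 given values yield a linear system in the 4 coefficients.
Solving, P(x) = -3x³ - x² + x + 1.
Then P(2) = -25.

-25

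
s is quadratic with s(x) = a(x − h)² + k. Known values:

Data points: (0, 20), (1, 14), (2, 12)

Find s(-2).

First differences -6, -2; second difference 4 = 2a, so a = 2.
Expanding, the x-coefficient is −2ah = -4h; matching it to the data gives h = 2, and then k = 12.
So s(x) = 2(x − 2)² + 12.
s(-2) = 2·(-4)² + 12 = 44.

44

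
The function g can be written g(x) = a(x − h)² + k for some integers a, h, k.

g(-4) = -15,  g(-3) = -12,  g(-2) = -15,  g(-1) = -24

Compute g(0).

-39

First differences 3, -3, -9; second difference -6 = 2a, so a = -3.
Expanding, the x-coefficient is −2ah = 6h; matching it to the data gives h = -3, and then k = -12.
So g(x) = -3(x + 3)² − 12.
g(0) = -3·3² − 12 = -39.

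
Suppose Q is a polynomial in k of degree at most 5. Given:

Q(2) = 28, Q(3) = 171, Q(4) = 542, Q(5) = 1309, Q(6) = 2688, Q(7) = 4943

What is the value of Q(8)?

8386

Write Q(k) = ak^5 + bk^4 + ck³ + dk² + ek + p; the 6 given values yield a linear system in the 6 coefficients.
Solving, the leading coefficient vanishes, and Q(k) = 2k^4 + 4k² - 7k - 6.
Then Q(8) = 8386.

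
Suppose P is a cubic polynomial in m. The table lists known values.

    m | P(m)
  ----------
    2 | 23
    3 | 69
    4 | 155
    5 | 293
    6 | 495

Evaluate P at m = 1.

First differences: 46, 86, 138, 202. Second differences: 40, 52, 64. Third differences: 12, 12.
Level-3 differences are constant, so P has degree 3.
Fitting a degree-3 polynomial gives P(m) = 2m³ + 2m² - 2m + 3.
Then P(1) = 5.

5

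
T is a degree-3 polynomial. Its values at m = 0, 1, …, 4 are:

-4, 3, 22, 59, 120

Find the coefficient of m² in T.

3

First differences: 7, 19, 37, 61. Second differences: 12, 18, 24. Third differences: 6, 6.
Level-3 differences are constant, so T has degree 3.
Fitting a degree-3 polynomial gives T(m) = m³ + 3m² + 3m - 4.
The coefficient of m² is 3.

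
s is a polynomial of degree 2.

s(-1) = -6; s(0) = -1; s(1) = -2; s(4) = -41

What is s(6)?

Write s(x) = ax² + bx + c; the 4 given values yield a linear system in the 3 coefficients.
Solving, s(x) = -3x² + 2x - 1.
Then s(6) = -97.

-97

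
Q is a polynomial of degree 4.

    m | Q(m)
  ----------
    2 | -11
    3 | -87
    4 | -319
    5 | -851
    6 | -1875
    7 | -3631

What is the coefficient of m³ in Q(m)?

4

First differences: -76, -232, -532, -1024, -1756. Second differences: -156, -300, -492, -732. Third differences: -144, -192, -240. Fourth differences: -48, -48.
Level-4 differences are constant, so Q has degree 4.
Fitting a degree-4 polynomial gives Q(m) = -2m^4 + 4m³ - 4m² - 2m + 9.
The coefficient of m³ is 4.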